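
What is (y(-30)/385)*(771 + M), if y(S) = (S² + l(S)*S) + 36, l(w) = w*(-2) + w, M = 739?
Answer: 10872/77 ≈ 141.19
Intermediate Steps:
l(w) = -w (l(w) = -2*w + w = -w)
y(S) = 36 (y(S) = (S² + (-S)*S) + 36 = (S² - S²) + 36 = 0 + 36 = 36)
(y(-30)/385)*(771 + M) = (36/385)*(771 + 739) = (36*(1/385))*1510 = (36/385)*1510 = 10872/77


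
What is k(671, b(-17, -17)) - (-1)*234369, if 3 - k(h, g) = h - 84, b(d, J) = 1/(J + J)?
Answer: 233785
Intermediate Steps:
b(d, J) = 1/(2*J)
k(h, g) = 87 - h (k(h, g) = 3 - (h - 84) = 3 - (-84 + h) = 3 + (84 - h) = 87 - h)
k(671, b(-17, -17)) - (-1)*234369 = (87 - 1*671) - (-1)*234369 = (87 - 671) - 1*(-234369) = -584 + 234369 = 233785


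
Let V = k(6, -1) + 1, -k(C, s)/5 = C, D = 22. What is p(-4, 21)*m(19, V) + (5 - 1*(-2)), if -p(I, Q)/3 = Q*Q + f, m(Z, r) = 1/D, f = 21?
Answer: -56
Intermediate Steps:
k(C, s) = -5*C
V = -29 (V = -5*6 + 1 = -30 + 1 = -29)
m(Z, r) = 1/22
p(I, Q) = -63 - 3*Q**2 (p(I, Q) = -3*(Q*Q + 21) = -3*(Q**2 + 21) = -3*(21 + Q**2) = -63 - 3*Q**2)
p(-4, 21)*m(19, V) + (5 - 1*(-2)) = (-63 - 3*21**2)*(1/22) + (5 - 1*(-2)) = (-63 - 3*441)*(1/22) + (5 + 2) = (-63 - 1323)*(1/22) + 7 = -1386*1/22 + 7 = -63 + 7 = -56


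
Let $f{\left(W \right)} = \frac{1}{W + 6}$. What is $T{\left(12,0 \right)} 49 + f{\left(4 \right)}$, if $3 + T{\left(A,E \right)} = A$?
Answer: $\frac{4411}{10} \approx 441.1$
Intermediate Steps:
$T{\left(A,E \right)} = -3 + A$
$f{\left(W \right)} = \frac{1}{6 + W}$
$T{\left(12,0 \right)} 49 + f{\left(4 \right)} = \left(-3 + 12\right) 49 + \frac{1}{6 + 4} = 9 \cdot 49 + \frac{1}{10} = 441 + \frac{1}{10} = \frac{4411}{10}$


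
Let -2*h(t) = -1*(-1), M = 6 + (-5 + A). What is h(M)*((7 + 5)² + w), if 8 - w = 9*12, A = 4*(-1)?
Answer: -22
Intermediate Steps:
A = -4
w = -100 (w = 8 - 9*12 = 8 - 1*108 = 8 - 108 = -100)
M = -3 (M = 6 + (-5 - 4) = 6 - 9 = -3)
h(t) = -½ (h(t) = -(-1)*(-1)/2 = -½*1 = -½)
h(M)*((7 + 5)² + w) = -((7 + 5)² - 100)/2 = -(12² - 100)/2 = -(144 - 100)/2 = -½*44 = -22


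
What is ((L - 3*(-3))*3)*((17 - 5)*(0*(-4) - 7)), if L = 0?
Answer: -2268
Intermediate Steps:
((L - 3*(-3))*3)*((17 - 5)*(0*(-4) - 7)) = ((0 - 3*(-3))*3)*((17 - 5)*(0*(-4) - 7)) = ((0 + 9)*3)*(12*(0 - 7)) = (9*3)*(12*(-7)) = 27*(-84) = -2268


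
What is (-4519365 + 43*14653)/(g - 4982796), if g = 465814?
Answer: 1944643/2258491 ≈ 0.86104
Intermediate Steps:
(-4519365 + 43*14653)/(g - 4982796) = (-4519365 + 43*14653)/(465814 - 4982796) = (-4519365 + 630079)/(-4516982) = -3889286*(-1/4516982) = 1944643/2258491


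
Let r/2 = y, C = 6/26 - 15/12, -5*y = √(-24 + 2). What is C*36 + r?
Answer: -477/13 - 2*I*√22/5 ≈ -36.692 - 1.8762*I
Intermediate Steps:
y = -I*√22/5 (y = -√(-24 + 2)/5 = -I*√22/5 ≈ -0.93808*I)
C = -53/52 (C = 6*(1/26) - 15*1/12 = 3/13 - 5/4 = -53/52 ≈ -1.0192)
r = -2*I*√22/5 (r = 2*(-I*√22/5) = -2*I*√22/5 ≈ -1.8762*I)
C*36 + r = -53/52*36 - 2*I*√22/5 = -477/13 - 2*I*√22/5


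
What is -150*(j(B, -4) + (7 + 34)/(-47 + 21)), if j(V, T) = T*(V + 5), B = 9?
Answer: 112275/13 ≈ 8636.5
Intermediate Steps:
j(V, T) = T*(5 + V)
-150*(j(B, -4) + (7 + 34)/(-47 + 21)) = -150*(-4*(5 + 9) + (7 + 34)/(-47 + 21)) = -150*(-4*14 + 41/(-26)) = -150*(-56 + 41*(-1/26)) = -150*(-56 - 41/26) = -150*(-1497/26) = 112275/13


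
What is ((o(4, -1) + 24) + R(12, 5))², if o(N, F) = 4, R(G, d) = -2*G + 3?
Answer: 49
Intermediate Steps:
R(G, d) = 3 - 2*G
((o(4, -1) + 24) + R(12, 5))² = ((4 + 24) + (3 - 2*12))² = (28 + (3 - 24))² = (28 - 21)² = 7² = 49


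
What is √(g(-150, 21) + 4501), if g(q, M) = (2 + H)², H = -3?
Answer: √4502 ≈ 67.097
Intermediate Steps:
g(q, M) = 1 (g(q, M) = (2 - 3)² = (-1)² = 1)
√(g(-150, 21) + 4501) = √(1 + 4501) = √4502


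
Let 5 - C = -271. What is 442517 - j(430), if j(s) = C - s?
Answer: 442671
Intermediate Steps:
C = 276 (C = 5 - 1*(-271) = 5 + 271 = 276)
j(s) = 276 - s
442517 - j(430) = 442517 - (276 - 1*430) = 442517 - (276 - 430) = 442517 - 1*(-154) = 442517 + 154 = 442671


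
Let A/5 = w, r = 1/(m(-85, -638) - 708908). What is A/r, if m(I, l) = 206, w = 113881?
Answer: -403538462310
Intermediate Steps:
r = -1/708702 (r = 1/(206 - 708908) = 1/(-708702) = -1/708702 ≈ -1.4110e-6)
A = 569405 (A = 5*113881 = 569405)
A/r = 569405/(-1/708702) = 569405*(-708702) = -403538462310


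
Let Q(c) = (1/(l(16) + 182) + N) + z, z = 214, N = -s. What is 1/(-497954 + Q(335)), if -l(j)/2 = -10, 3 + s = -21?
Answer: -202/100538631 ≈ -2.0092e-6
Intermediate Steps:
s = -24 (s = -3 - 21 = -24)
l(j) = 20 (l(j) = -2*(-10) = 20)
N = 24 (N = -1*(-24) = 24)
Q(c) = 48077/202 (Q(c) = (1/(20 + 182) + 24) + 214 = (1/202 + 24) + 214 = 4849/202 + 214 = 48077/202)
1/(-497954 + Q(335)) = 1/(-497954 + 48077/202) = 1/(-100538631/202) = -202/100538631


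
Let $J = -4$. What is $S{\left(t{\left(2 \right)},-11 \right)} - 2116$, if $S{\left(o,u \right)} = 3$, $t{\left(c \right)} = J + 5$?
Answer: $-2113$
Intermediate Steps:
$t{\left(c \right)} = 1$ ($t{\left(c \right)} = -4 + 5 = 1$)
$S{\left(t{\left(2 \right)},-11 \right)} - 2116 = 3 - 2116 = -2113$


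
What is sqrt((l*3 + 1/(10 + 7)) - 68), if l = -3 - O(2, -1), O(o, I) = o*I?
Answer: 3*I*sqrt(2278)/17 ≈ 8.4227*I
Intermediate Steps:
O(o, I) = I*o
l = -1 (l = -3 - (-1)*2 = -3 - 1*(-2) = -3 + 2 = -1)
sqrt((l*3 + 1/(10 + 7)) - 68) = sqrt((-1*3 + 1/(10 + 7)) - 68) = sqrt((-3 + 1/17) - 68) = sqrt(-50/17 - 68) = sqrt(-1206/17) = 3*I*sqrt(2278)/17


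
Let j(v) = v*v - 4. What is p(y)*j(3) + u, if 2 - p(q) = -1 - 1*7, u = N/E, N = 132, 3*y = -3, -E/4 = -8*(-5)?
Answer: 1967/40 ≈ 49.175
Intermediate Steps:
E = -160 (E = -(-32)*(-5) = -4*40 = -160)
y = -1 (y = (1/3)*(-3) = -1)
j(v) = -4 + v**2 (j(v) = v**2 - 4 = -4 + v**2)
u = -33/40 (u = 132/(-160) = 132*(-1/160) = -33/40 ≈ -0.82500)
p(q) = 10 (p(q) = 2 - (-1 - 1*7) = 2 - (-1 - 7) = 2 - 1*(-8) = 2 + 8 = 10)
p(y)*j(3) + u = 10*(-4 + 3**2) - 33/40 = 10*(-4 + 9) - 33/40 = 10*5 - 33/40 = 50 - 33/40 = 1967/40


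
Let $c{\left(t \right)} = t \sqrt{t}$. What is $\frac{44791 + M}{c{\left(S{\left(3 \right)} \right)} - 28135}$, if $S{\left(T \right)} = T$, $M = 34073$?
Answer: $- \frac{1109419320}{395789099} - \frac{118296 \sqrt{3}}{395789099} \approx -2.8036$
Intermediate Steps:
$c{\left(t \right)} = t^{\frac{3}{2}}$
$\frac{44791 + M}{c{\left(S{\left(3 \right)} \right)} - 28135} = \frac{44791 + 34073}{3^{\frac{3}{2}} - 28135} = \frac{78864}{3 \sqrt{3} - 28135} = \frac{78864}{-28135 + 3 \sqrt{3}}$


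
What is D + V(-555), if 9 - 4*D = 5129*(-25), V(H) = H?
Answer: 63007/2 ≈ 31504.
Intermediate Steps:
D = 64117/2 (D = 9/4 - 5129*(-25)/4 = 9/4 - 1/4*(-128225) = 9/4 + 128225/4 = 64117/2 ≈ 32059.)
D + V(-555) = 64117/2 - 555 = 63007/2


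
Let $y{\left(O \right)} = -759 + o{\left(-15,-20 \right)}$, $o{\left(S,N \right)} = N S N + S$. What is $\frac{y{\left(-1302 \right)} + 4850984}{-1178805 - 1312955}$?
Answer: $- \frac{484421}{249176} \approx -1.9441$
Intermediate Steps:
$o{\left(S,N \right)} = S + S N^{2}$ ($o{\left(S,N \right)} = S N^{2} + S = S + S N^{2}$)
$y{\left(O \right)} = -6774$ ($y{\left(O \right)} = -759 - 15 \left(1 + \left(-20\right)^{2}\right) = -759 - 15 \left(1 + 400\right) = -759 - 6015 = -6774$)
$\frac{y{\left(-1302 \right)} + 4850984}{-1178805 - 1312955} = \frac{-6774 + 4850984}{-1178805 - 1312955} = \frac{4844210}{-2491760} = 4844210 \left(- \frac{1}{2491760}\right) = - \frac{484421}{249176}$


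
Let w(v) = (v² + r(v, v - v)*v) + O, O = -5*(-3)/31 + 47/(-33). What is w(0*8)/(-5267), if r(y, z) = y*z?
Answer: 962/5388141 ≈ 0.00017854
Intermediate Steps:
O = -962/1023 (O = 15*(1/31) + 47*(-1/33) = 15/31 - 47/33 = -962/1023 ≈ -0.94037)
w(v) = -962/1023 + v² (w(v) = (v² + (v*(v - v))*v) - 962/1023 = (v² + (v*0)*v) - 962/1023 = (v² + 0*v) - 962/1023 = (v² + 0) - 962/1023 = v² - 962/1023 = -962/1023 + v²)
w(0*8)/(-5267) = (-962/1023 + (0*8)²)/(-5267) = (-962/1023 + 0²)*(-1/5267) = (-962/1023 + 0)*(-1/5267) = -962/1023*(-1/5267) = 962/5388141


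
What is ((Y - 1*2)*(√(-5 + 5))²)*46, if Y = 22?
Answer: 0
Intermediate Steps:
((Y - 1*2)*(√(-5 + 5))²)*46 = ((22 - 1*2)*(√(-5 + 5))²)*46 = ((22 - 2)*(√0)²)*46 = (20*0²)*46 = (20*0)*46 = 0*46 = 0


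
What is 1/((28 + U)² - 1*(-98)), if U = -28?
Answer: 1/98 ≈ 0.010204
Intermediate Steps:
1/((28 + U)² - 1*(-98)) = 1/((28 - 28)² - 1*(-98)) = 1/(0² + 98) = 1/(0 + 98) = 1/98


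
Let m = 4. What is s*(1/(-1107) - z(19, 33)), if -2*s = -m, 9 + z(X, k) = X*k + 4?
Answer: -1377110/1107 ≈ -1244.0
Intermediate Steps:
z(X, k) = -5 + X*k (z(X, k) = -9 + (X*k + 4) = -9 + (4 + X*k) = -5 + X*k)
s = 2 (s = -(-1)*4/2 = -1/2*(-4) = 2)
s*(1/(-1107) - z(19, 33)) = 2*(1/(-1107) - (-5 + 19*33)) = 2*(-1/1107 - (-5 + 627)) = 2*(-1/1107 - 1*622) = 2*(-1/1107 - 622) = 2*(-688555/1107) = -1377110/1107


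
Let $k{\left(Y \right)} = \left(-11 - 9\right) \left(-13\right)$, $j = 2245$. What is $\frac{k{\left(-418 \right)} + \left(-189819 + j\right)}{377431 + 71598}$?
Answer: $- \frac{187314}{449029} \approx -0.41715$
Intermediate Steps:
$k{\left(Y \right)} = 260$ ($k{\left(Y \right)} = \left(-20\right) \left(-13\right) = 260$)
$\frac{k{\left(-418 \right)} + \left(-189819 + j\right)}{377431 + 71598} = \frac{260 + \left(-189819 + 2245\right)}{377431 + 71598} = \frac{260 - 187574}{449029} = \left(-187314\right) \frac{1}{449029} = - \frac{187314}{449029}$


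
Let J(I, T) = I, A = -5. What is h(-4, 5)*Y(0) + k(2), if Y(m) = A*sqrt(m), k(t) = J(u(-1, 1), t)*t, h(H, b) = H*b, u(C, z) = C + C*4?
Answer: -10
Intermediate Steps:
u(C, z) = 5*C (u(C, z) = C + 4*C = 5*C)
k(t) = -5*t (k(t) = (5*(-1))*t = -5*t)
Y(m) = -5*sqrt(m)
h(-4, 5)*Y(0) + k(2) = (-4*5)*(-5*sqrt(0)) - 5*2 = -(-100)*0 - 10 = -20*0 - 10 = 0 - 10 = -10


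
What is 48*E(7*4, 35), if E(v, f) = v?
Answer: 1344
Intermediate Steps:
48*E(7*4, 35) = 48*(7*4) = 48*28 = 1344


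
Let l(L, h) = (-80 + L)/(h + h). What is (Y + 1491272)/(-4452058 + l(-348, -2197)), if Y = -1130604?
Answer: -198096899/2445292803 ≈ -0.081012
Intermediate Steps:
l(L, h) = (-80 + L)/(2*h) (l(L, h) = (-80 + L)/((2*h)) = (-80 + L)*(1/(2*h)) = (-80 + L)/(2*h))
(Y + 1491272)/(-4452058 + l(-348, -2197)) = (-1130604 + 1491272)/(-4452058 + (1/2)*(-80 - 348)/(-2197)) = 360668/(-4452058 + (1/2)*(-1/2197)*(-428)) = 360668/(-4452058 + 214/2197) = 360668/(-9781171212/2197) = 360668*(-2197/9781171212) = -198096899/2445292803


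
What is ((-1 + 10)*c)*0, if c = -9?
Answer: 0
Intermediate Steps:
((-1 + 10)*c)*0 = ((-1 + 10)*(-9))*0 = (9*(-9))*0 = -81*0 = 0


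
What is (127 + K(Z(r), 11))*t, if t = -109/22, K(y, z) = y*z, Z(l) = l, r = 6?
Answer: -21037/22 ≈ -956.23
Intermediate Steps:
t = -109/22 (t = -109*1/22 = -109/22 ≈ -4.9545)
(127 + K(Z(r), 11))*t = (127 + 6*11)*(-109/22) = (127 + 66)*(-109/22) = 193*(-109/22) = -21037/22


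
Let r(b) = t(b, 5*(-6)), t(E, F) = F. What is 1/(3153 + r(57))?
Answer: 1/3123 ≈ 0.00032020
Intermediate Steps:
r(b) = -30 (r(b) = 5*(-6) = -30)
1/(3153 + r(57)) = 1/(3153 - 30) = 1/3123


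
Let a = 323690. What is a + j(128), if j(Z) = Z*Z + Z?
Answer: 340202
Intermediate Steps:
j(Z) = Z + Z² (j(Z) = Z² + Z = Z + Z²)
a + j(128) = 323690 + 128*(1 + 128) = 323690 + 128*129 = 323690 + 16512 = 340202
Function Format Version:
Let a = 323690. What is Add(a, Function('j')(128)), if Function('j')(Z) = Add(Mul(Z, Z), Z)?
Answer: 340202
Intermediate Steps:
Function('j')(Z) = Add(Z, Pow(Z, 2)) (Function('j')(Z) = Add(Pow(Z, 2), Z) = Add(Z, Pow(Z, 2)))
Add(a, Function('j')(128)) = Add(323690, Mul(128, Add(1, 128))) = Add(323690, Mul(128, 129)) = Add(323690, 16512) = 340202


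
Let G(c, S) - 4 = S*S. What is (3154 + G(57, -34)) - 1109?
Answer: 3205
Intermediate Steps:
G(c, S) = 4 + S² (G(c, S) = 4 + S*S = 4 + S²)
(3154 + G(57, -34)) - 1109 = (3154 + (4 + (-34)²)) - 1109 = (3154 + (4 + 1156)) - 1109 = (3154 + 1160) - 1109 = 4314 - 1109 = 3205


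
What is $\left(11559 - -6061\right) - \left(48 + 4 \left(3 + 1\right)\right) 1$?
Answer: $17556$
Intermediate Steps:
$\left(11559 - -6061\right) - \left(48 + 4 \left(3 + 1\right)\right) 1 = \left(11559 + 6061\right) - \left(48 + 4 \cdot 4\right) 1 = 17620 - \left(48 + 16\right) 1 = 17620 - 64 \cdot 1 = 17620 - 64 = 17556$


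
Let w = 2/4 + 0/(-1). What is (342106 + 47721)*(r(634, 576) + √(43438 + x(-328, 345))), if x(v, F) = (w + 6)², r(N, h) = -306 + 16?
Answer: -113049830 + 389827*√173921/2 ≈ -3.1763e+7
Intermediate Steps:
r(N, h) = -290
w = ½ (w = 2*(¼) + 0*(-1) = ½ + 0 = ½ ≈ 0.50000)
x(v, F) = 169/4 (x(v, F) = (½ + 6)² = (13/2)² = 169/4)
(342106 + 47721)*(r(634, 576) + √(43438 + x(-328, 345))) = (342106 + 47721)*(-290 + √(43438 + 169/4)) = 389827*(-290 + √(173921/4)) = 389827*(-290 + √173921/2) = -113049830 + 389827*√173921/2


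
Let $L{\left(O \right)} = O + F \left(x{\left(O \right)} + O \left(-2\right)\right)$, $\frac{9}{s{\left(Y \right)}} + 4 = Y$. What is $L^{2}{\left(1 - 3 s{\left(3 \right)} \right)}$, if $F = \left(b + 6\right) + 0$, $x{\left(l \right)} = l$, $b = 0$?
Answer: $19600$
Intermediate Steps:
$s{\left(Y \right)} = \frac{9}{-4 + Y}$
$F = 6$ ($F = \left(0 + 6\right) + 0 = 6 + 0 = 6$)
$L{\left(O \right)} = - 5 O$ ($L{\left(O \right)} = O + 6 \left(O + O \left(-2\right)\right) = O + 6 \left(O - 2 O\right) = O + 6 \left(- O\right) = O - 6 O = - 5 O$)
$L^{2}{\left(1 - 3 s{\left(3 \right)} \right)} = \left(- 5 \left(1 - 3 \frac{9}{-4 + 3}\right)\right)^{2} = \left(- 5 \left(1 - 3 \frac{9}{-1}\right)\right)^{2} = \left(- 5 \left(1 - 3 \cdot 9 \left(-1\right)\right)\right)^{2} = \left(- 5 \left(1 - 3 \left(-9\right)\right)\right)^{2} = \left(- 5 \left(1 - -27\right)\right)^{2} = \left(- 5 \left(1 + 27\right)\right)^{2} = \left(\left(-5\right) 28\right)^{2} = \left(-140\right)^{2} = 19600$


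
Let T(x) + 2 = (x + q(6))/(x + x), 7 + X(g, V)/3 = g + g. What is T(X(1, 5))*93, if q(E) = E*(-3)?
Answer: -837/10 ≈ -83.700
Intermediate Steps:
q(E) = -3*E
X(g, V) = -21 + 6*g (X(g, V) = -21 + 3*(g + g) = -21 + 3*(2*g) = -21 + 6*g)
T(x) = -2 + (-18 + x)/(2*x) (T(x) = -2 + (x - 3*6)/(x + x) = -2 + (x - 18)/((2*x)) = -2 + (-18 + x)*(1/(2*x)) = -2 + (-18 + x)/(2*x))
T(X(1, 5))*93 = (-3/2 - 9/(-21 + 6*1))*93 = (-3/2 - 9/(-21 + 6))*93 = (-3/2 - 9/(-15))*93 = (-3/2 - 9*(-1/15))*93 = (-3/2 + ⅗)*93 = -9/10*93 = -837/10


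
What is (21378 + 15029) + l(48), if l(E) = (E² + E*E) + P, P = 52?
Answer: 41067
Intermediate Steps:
l(E) = 52 + 2*E² (l(E) = (E² + E*E) + 52 = (E² + E²) + 52 = 2*E² + 52 = 52 + 2*E²)
(21378 + 15029) + l(48) = (21378 + 15029) + (52 + 2*48²) = 36407 + (52 + 2*2304) = 36407 + (52 + 4608) = 36407 + 4660 = 41067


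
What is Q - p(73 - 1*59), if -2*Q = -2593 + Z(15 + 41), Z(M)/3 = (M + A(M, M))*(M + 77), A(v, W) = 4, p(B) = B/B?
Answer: -21349/2 ≈ -10675.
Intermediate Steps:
p(B) = 1
Z(M) = 3*(4 + M)*(77 + M) (Z(M) = 3*((M + 4)*(M + 77)) = 3*((4 + M)*(77 + M)) = 3*(4 + M)*(77 + M))
Q = -21347/2 (Q = -(-2593 + (924 + 3*(15 + 41)² + 243*(15 + 41)))/2 = -(-2593 + (924 + 3*56² + 243*56))/2 = -(-2593 + (924 + 3*3136 + 13608))/2 = -(-2593 + (924 + 9408 + 13608))/2 = -(-2593 + 23940)/2 = -½*21347 = -21347/2 ≈ -10674.)
Q - p(73 - 1*59) = -21347/2 - 1*1 = -21347/2 - 1 = -21349/2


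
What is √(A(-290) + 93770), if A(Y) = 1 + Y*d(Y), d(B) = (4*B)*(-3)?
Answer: I*√915429 ≈ 956.78*I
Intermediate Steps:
d(B) = -12*B
A(Y) = 1 - 12*Y² (A(Y) = 1 + Y*(-12*Y) = 1 - 12*Y²)
√(A(-290) + 93770) = √((1 - 12*(-290)²) + 93770) = √((1 - 12*84100) + 93770) = √((1 - 1009200) + 93770) = √(-1009199 + 93770) = √(-915429) = I*√915429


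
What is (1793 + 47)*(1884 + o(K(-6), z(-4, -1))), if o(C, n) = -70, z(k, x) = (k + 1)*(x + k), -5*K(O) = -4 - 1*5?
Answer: 3337760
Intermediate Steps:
K(O) = 9/5 (K(O) = -(-4 - 1*5)/5 = -(-4 - 5)/5 = -1/5*(-9) = 9/5)
z(k, x) = (1 + k)*(k + x)
(1793 + 47)*(1884 + o(K(-6), z(-4, -1))) = (1793 + 47)*(1884 - 70) = 1840*1814 = 3337760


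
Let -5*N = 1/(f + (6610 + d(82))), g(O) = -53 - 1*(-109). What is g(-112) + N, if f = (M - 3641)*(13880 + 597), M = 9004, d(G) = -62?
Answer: 21741075719/388233495 ≈ 56.000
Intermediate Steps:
g(O) = 56 (g(O) = -53 + 109 = 56)
f = 77640151 (f = (9004 - 3641)*(13880 + 597) = 5363*14477 = 77640151)
N = -1/388233495 (N = -1/(5*(77640151 + (6610 - 62))) = -1/(5*(77640151 + 6548)) = -1/5/77646699 = -1/5*1/77646699 = -1/388233495 ≈ -2.5758e-9)
g(-112) + N = 56 - 1/388233495 = 21741075719/388233495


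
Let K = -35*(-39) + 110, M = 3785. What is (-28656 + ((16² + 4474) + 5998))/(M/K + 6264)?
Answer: -5288760/1848637 ≈ -2.8609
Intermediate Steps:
K = 1475 (K = 1365 + 110 = 1475)
(-28656 + ((16² + 4474) + 5998))/(M/K + 6264) = (-28656 + ((16² + 4474) + 5998))/(3785/1475 + 6264) = (-28656 + ((256 + 4474) + 5998))/(3785*(1/1475) + 6264) = (-28656 + (4730 + 5998))/(757/295 + 6264) = (-28656 + 10728)/(1848637/295) = -17928*295/1848637 = -5288760/1848637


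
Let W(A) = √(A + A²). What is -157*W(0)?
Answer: 0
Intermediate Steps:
-157*W(0) = -157*√(0*(1 + 0)) = -157*√(0*1) = -157*√0 = -157*0 = 0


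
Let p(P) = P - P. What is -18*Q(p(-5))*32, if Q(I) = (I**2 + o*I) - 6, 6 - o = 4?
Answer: 3456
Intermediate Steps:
o = 2 (o = 6 - 1*4 = 6 - 4 = 2)
p(P) = 0
Q(I) = -6 + I**2 + 2*I (Q(I) = (I**2 + 2*I) - 6 = -6 + I**2 + 2*I)
-18*Q(p(-5))*32 = -18*(-6 + 0**2 + 2*0)*32 = -18*(-6 + 0 + 0)*32 = -18*(-6)*32 = 108*32 = 3456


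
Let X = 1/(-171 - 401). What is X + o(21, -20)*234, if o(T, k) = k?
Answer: -2676961/572 ≈ -4680.0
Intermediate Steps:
X = -1/572 (X = 1/(-572) = -1/572 ≈ -0.0017483)
X + o(21, -20)*234 = -1/572 - 20*234 = -1/572 - 4680 = -2676961/572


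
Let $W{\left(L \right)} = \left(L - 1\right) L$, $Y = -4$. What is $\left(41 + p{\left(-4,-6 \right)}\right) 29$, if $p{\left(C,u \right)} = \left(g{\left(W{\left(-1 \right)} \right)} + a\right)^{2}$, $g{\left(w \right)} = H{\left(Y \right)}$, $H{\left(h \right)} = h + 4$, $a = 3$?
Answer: $1450$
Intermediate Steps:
$W{\left(L \right)} = L \left(-1 + L\right)$ ($W{\left(L \right)} = \left(-1 + L\right) L = L \left(-1 + L\right)$)
$H{\left(h \right)} = 4 + h$
$g{\left(w \right)} = 0$ ($g{\left(w \right)} = 4 - 4 = 0$)
$p{\left(C,u \right)} = 9$ ($p{\left(C,u \right)} = \left(0 + 3\right)^{2} = 3^{2} = 9$)
$\left(41 + p{\left(-4,-6 \right)}\right) 29 = \left(41 + 9\right) 29 = 50 \cdot 29 = 1450$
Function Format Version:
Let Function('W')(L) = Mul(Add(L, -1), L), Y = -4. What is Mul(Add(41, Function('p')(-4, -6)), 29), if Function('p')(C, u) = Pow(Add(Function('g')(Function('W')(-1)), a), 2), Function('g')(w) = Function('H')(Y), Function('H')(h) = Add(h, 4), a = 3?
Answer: 1450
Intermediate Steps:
Function('W')(L) = Mul(L, Add(-1, L)) (Function('W')(L) = Mul(Add(-1, L), L) = Mul(L, Add(-1, L)))
Function('H')(h) = Add(4, h)
Function('g')(w) = 0 (Function('g')(w) = Add(4, -4) = 0)
Function('p')(C, u) = 9 (Function('p')(C, u) = Pow(Add(0, 3), 2) = Pow(3, 2) = 9)
Mul(Add(41, Function('p')(-4, -6)), 29) = Mul(Add(41, 9), 29) = Mul(50, 29) = 1450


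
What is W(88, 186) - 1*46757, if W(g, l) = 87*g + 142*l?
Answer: -12689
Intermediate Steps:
W(88, 186) - 1*46757 = (87*88 + 142*186) - 1*46757 = (7656 + 26412) - 46757 = 34068 - 46757 = -12689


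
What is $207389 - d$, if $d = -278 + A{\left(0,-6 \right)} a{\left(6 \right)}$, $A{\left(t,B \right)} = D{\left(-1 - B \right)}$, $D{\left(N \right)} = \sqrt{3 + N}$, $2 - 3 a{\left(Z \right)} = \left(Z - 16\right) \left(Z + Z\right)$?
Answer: $207667 - \frac{244 \sqrt{2}}{3} \approx 2.0755 \cdot 10^{5}$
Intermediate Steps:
$a{\left(Z \right)} = \frac{2}{3} - \frac{2 Z \left(-16 + Z\right)}{3}$ ($a{\left(Z \right)} = \frac{2}{3} - \frac{\left(Z - 16\right) \left(Z + Z\right)}{3} = \frac{2}{3} - \frac{\left(-16 + Z\right) 2 Z}{3} = \frac{2}{3} - \frac{2 Z \left(-16 + Z\right)}{3}$)
$A{\left(t,B \right)} = \sqrt{2 - B}$ ($A{\left(t,B \right)} = \sqrt{3 - \left(1 + B\right)} = \sqrt{2 - B}$)
$d = -278 + \frac{244 \sqrt{2}}{3}$ ($d = -278 + \sqrt{2 - -6} \left(\frac{2}{3} - \frac{2 \cdot 6^{2}}{3} + \frac{32}{3} \cdot 6\right) = -278 + \sqrt{2 + 6} \left(\frac{2}{3} - 24 + 64\right) = -278 + \sqrt{8} \left(\frac{2}{3} - 24 + 64\right) = -278 + 2 \sqrt{2} \cdot \frac{122}{3} = -278 + \frac{244 \sqrt{2}}{3} \approx -162.98$)
$207389 - d = 207389 - \left(-278 + \frac{244 \sqrt{2}}{3}\right) = 207389 + \left(278 - \frac{244 \sqrt{2}}{3}\right) = 207667 - \frac{244 \sqrt{2}}{3}$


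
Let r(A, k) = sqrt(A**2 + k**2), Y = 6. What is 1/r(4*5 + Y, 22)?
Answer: sqrt(290)/580 ≈ 0.029361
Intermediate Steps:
1/r(4*5 + Y, 22) = 1/(sqrt((4*5 + 6)**2 + 22**2)) = 1/(sqrt((20 + 6)**2 + 484)) = 1/(sqrt(26**2 + 484)) = 1/(sqrt(676 + 484)) = 1/(sqrt(1160)) = 1/(2*sqrt(290)) = sqrt(290)/580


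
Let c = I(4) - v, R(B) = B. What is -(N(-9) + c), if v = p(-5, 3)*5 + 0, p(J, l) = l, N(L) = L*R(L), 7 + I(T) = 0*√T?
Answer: -59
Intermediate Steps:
I(T) = -7 (I(T) = -7 + 0*√T = -7 + 0 = -7)
N(L) = L² (N(L) = L*L = L²)
v = 15 (v = 3*5 + 0 = 15 + 0 = 15)
c = -22 (c = -7 - 1*15 = -7 - 15 = -22)
-(N(-9) + c) = -((-9)² - 22) = -(81 - 22) = -1*59 = -59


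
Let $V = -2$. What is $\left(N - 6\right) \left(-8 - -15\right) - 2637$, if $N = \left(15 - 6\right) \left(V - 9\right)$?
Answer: $-3372$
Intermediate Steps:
$N = -99$ ($N = \left(15 - 6\right) \left(-2 - 9\right) = 9 \left(-11\right) = -99$)
$\left(N - 6\right) \left(-8 - -15\right) - 2637 = \left(-99 - 6\right) \left(-8 - -15\right) - 2637 = - 105 \left(-8 + 15\right) - 2637 = \left(-105\right) 7 - 2637 = -735 - 2637 = -3372$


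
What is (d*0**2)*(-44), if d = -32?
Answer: 0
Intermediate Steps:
(d*0**2)*(-44) = -32*0**2*(-44) = -32*0*(-44) = 0*(-44) = 0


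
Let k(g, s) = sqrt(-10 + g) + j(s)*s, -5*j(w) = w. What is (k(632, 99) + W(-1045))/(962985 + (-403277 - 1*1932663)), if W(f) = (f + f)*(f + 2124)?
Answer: 11285351/6864775 - sqrt(622)/1372955 ≈ 1.6439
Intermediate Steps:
j(w) = -w/5
k(g, s) = sqrt(-10 + g) - s**2/5 (k(g, s) = sqrt(-10 + g) + (-s/5)*s = sqrt(-10 + g) - s**2/5)
W(f) = 2*f*(2124 + f) (W(f) = (2*f)*(2124 + f) = 2*f*(2124 + f))
(k(632, 99) + W(-1045))/(962985 + (-403277 - 1*1932663)) = ((sqrt(-10 + 632) - 1/5*99**2) + 2*(-1045)*(2124 - 1045))/(962985 + (-403277 - 1*1932663)) = ((sqrt(622) - 1/5*9801) + 2*(-1045)*1079)/(962985 + (-403277 - 1932663)) = ((sqrt(622) - 9801/5) - 2255110)/(962985 - 2335940) = ((-9801/5 + sqrt(622)) - 2255110)/(-1372955) = (-11285351/5 + sqrt(622))*(-1/1372955) = 11285351/6864775 - sqrt(622)/1372955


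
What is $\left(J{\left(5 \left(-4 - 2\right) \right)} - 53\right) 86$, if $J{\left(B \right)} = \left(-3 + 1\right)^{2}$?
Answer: $-4214$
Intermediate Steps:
$J{\left(B \right)} = 4$ ($J{\left(B \right)} = \left(-2\right)^{2} = 4$)
$\left(J{\left(5 \left(-4 - 2\right) \right)} - 53\right) 86 = \left(4 - 53\right) 86 = \left(-49\right) 86 = -4214$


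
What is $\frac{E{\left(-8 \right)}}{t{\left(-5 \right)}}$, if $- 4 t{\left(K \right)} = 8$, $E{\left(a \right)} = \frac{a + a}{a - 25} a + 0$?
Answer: $\frac{64}{33} \approx 1.9394$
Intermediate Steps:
$E{\left(a \right)} = \frac{2 a^{2}}{-25 + a}$ ($E{\left(a \right)} = \frac{2 a}{-25 + a} a + 0 = \frac{2 a^{2}}{-25 + a} + 0 = \frac{2 a^{2}}{-25 + a}$)
$t{\left(K \right)} = -2$ ($t{\left(K \right)} = \left(- \frac{1}{4}\right) 8 = -2$)
$\frac{E{\left(-8 \right)}}{t{\left(-5 \right)}} = \frac{2 \left(-8\right)^{2} \frac{1}{-25 - 8}}{-2} = 2 \cdot 64 \frac{1}{-33} \left(- \frac{1}{2}\right) = 2 \cdot 64 \left(- \frac{1}{33}\right) \left(- \frac{1}{2}\right) = \left(- \frac{128}{33}\right) \left(- \frac{1}{2}\right) = \frac{64}{33}$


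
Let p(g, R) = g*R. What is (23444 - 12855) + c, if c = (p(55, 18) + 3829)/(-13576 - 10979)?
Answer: 260008076/24555 ≈ 10589.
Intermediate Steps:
p(g, R) = R*g
c = -4819/24555 (c = (18*55 + 3829)/(-13576 - 10979) = (990 + 3829)/(-24555) = 4819*(-1/24555) = -4819/24555 ≈ -0.19625)
(23444 - 12855) + c = (23444 - 12855) - 4819/24555 = 10589 - 4819/24555 = 260008076/24555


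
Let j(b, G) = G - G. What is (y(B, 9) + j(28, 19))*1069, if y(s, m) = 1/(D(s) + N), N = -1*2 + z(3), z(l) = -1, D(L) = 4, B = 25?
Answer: 1069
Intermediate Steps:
N = -3 (N = -1*2 - 1 = -2 - 1 = -3)
j(b, G) = 0
y(s, m) = 1 (y(s, m) = 1/(4 - 3) = 1/1 = 1)
(y(B, 9) + j(28, 19))*1069 = (1 + 0)*1069 = 1*1069 = 1069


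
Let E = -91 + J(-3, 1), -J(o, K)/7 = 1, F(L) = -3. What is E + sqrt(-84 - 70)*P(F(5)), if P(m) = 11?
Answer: -98 + 11*I*sqrt(154) ≈ -98.0 + 136.51*I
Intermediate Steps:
J(o, K) = -7 (J(o, K) = -7*1 = -7)
E = -98 (E = -91 - 7 = -98)
E + sqrt(-84 - 70)*P(F(5)) = -98 + sqrt(-84 - 70)*11 = -98 + sqrt(-154)*11 = -98 + (I*sqrt(154))*11 = -98 + 11*I*sqrt(154)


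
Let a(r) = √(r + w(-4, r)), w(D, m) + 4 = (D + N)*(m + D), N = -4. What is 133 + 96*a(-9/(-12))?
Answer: 133 + 48*√91 ≈ 590.89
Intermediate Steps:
w(D, m) = -4 + (-4 + D)*(D + m) (w(D, m) = -4 + (D - 4)*(m + D) = -4 + (-4 + D)*(D + m))
a(r) = √(28 - 7*r) (a(r) = √(r + (-4 + (-4)² - 4*(-4) - 4*r - 4*r)) = √(r + (-4 + 16 + 16 - 4*r - 4*r)) = √(r + (28 - 8*r)) = √(28 - 7*r))
133 + 96*a(-9/(-12)) = 133 + 96*√(28 - (-63)/(-12)) = 133 + 96*√(28 - (-63)*(-1)/12) = 133 + 96*√(28 - 7*¾) = 133 + 96*√(28 - 21/4) = 133 + 96*√(91/4) = 133 + 96*(√91/2) = 133 + 48*√91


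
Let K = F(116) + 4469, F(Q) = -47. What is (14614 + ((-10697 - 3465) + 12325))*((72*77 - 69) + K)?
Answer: 126453969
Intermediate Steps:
K = 4422 (K = -47 + 4469 = 4422)
(14614 + ((-10697 - 3465) + 12325))*((72*77 - 69) + K) = (14614 + ((-10697 - 3465) + 12325))*((72*77 - 69) + 4422) = (14614 + (-14162 + 12325))*((5544 - 69) + 4422) = (14614 - 1837)*(5475 + 4422) = 12777*9897 = 126453969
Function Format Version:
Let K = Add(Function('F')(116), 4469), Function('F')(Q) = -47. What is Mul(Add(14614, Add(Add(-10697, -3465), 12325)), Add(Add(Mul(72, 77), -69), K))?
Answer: 126453969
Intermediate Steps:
K = 4422 (K = Add(-47, 4469) = 4422)
Mul(Add(14614, Add(Add(-10697, -3465), 12325)), Add(Add(Mul(72, 77), -69), K)) = Mul(Add(14614, Add(Add(-10697, -3465), 12325)), Add(Add(Mul(72, 77), -69), 4422)) = Mul(Add(14614, Add(-14162, 12325)), Add(Add(5544, -69), 4422)) = Mul(Add(14614, -1837), Add(5475, 4422)) = Mul(12777, 9897) = 126453969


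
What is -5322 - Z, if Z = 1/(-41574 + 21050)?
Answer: -109228727/20524 ≈ -5322.0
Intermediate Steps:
Z = -1/20524 (Z = 1/(-20524) = -1/20524 ≈ -4.8723e-5)
-5322 - Z = -5322 - 1*(-1/20524) = -5322 + 1/20524 = -109228727/20524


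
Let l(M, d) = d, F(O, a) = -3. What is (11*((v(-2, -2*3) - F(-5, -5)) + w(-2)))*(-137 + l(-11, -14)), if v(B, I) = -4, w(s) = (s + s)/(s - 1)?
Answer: -1661/3 ≈ -553.67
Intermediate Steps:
w(s) = 2*s/(-1 + s) (w(s) = (2*s)/(-1 + s) = 2*s/(-1 + s))
(11*((v(-2, -2*3) - F(-5, -5)) + w(-2)))*(-137 + l(-11, -14)) = (11*((-4 - 1*(-3)) + 2*(-2)/(-1 - 2)))*(-137 - 14) = (11*((-4 + 3) + 2*(-2)/(-3)))*(-151) = (11*(-1 + 2*(-2)*(-1/3)))*(-151) = (11*(-1 + 4/3))*(-151) = (11*(1/3))*(-151) = (11/3)*(-151) = -1661/3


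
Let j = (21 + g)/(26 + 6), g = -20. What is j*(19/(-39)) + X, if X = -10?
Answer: -12499/1248 ≈ -10.015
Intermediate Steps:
j = 1/32 (j = (21 - 20)/(26 + 6) = 1/32 ≈ 0.031250)
j*(19/(-39)) + X = (19/(-39))/32 - 10 = (19*(-1/39))/32 - 10 = (1/32)*(-19/39) - 10 = -19/1248 - 10 = -12499/1248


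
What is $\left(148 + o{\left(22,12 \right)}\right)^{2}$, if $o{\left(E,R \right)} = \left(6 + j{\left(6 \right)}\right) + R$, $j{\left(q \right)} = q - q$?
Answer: $27556$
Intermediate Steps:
$j{\left(q \right)} = 0$
$o{\left(E,R \right)} = 6 + R$ ($o{\left(E,R \right)} = \left(6 + 0\right) + R = 6 + R$)
$\left(148 + o{\left(22,12 \right)}\right)^{2} = \left(148 + \left(6 + 12\right)\right)^{2} = \left(148 + 18\right)^{2} = 166^{2} = 27556$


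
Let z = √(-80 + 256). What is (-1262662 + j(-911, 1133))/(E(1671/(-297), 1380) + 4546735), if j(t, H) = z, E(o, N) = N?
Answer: -1262662/4548115 + 4*√11/4548115 ≈ -0.27762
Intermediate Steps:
z = 4*√11 (z = √176 = 4*√11 ≈ 13.266)
j(t, H) = 4*√11
(-1262662 + j(-911, 1133))/(E(1671/(-297), 1380) + 4546735) = (-1262662 + 4*√11)/(1380 + 4546735) = (-1262662 + 4*√11)/4548115 = (-1262662 + 4*√11)*(1/4548115) = -1262662/4548115 + 4*√11/4548115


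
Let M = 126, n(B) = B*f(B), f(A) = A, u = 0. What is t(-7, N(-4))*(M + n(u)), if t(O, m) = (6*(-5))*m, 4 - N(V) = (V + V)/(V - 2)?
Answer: -10080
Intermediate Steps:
N(V) = 4 - 2*V/(-2 + V) (N(V) = 4 - (V + V)/(V - 2) = 4 - 2*V/(-2 + V))
n(B) = B² (n(B) = B*B = B²)
t(O, m) = -30*m
t(-7, N(-4))*(M + n(u)) = (-60*(-4 - 4)/(-2 - 4))*(126 + 0²) = (-60*(-8)/(-6))*(126 + 0) = -60*(-1)*(-8)/6*126 = -30*8/3*126 = -80*126 = -10080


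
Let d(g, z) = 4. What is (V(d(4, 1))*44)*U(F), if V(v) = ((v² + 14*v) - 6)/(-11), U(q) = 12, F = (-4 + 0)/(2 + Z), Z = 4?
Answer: -3168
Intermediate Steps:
F = -⅔ (F = (-4 + 0)/(2 + 4) = -4/6 = -4*⅙ = -⅔ ≈ -0.66667)
V(v) = 6/11 - 14*v/11 - v²/11 (V(v) = (-6 + v² + 14*v)*(-1/11) = 6/11 - 14*v/11 - v²/11)
(V(d(4, 1))*44)*U(F) = ((6/11 - 14/11*4 - 1/11*4²)*44)*12 = ((6/11 - 56/11 - 1/11*16)*44)*12 = ((6/11 - 56/11 - 16/11)*44)*12 = -6*44*12 = -264*12 = -3168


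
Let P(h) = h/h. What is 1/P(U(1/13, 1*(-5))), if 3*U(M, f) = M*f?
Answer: 1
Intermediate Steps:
U(M, f) = M*f/3 (U(M, f) = (M*f)/3 = M*f/3)
P(h) = 1
1/P(U(1/13, 1*(-5))) = 1/1 = 1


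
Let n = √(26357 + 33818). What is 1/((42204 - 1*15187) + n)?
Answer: 27017/729858114 - 5*√2407/729858114 ≈ 3.6681e-5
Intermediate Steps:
n = 5*√2407 (n = √60175 = 5*√2407 ≈ 245.31)
1/((42204 - 1*15187) + n) = 1/((42204 - 1*15187) + 5*√2407) = 1/((42204 - 15187) + 5*√2407) = 1/(27017 + 5*√2407)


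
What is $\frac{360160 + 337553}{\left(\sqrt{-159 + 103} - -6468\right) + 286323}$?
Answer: $\frac{204284086983}{85726569737} - \frac{1395426 i \sqrt{14}}{85726569737} \approx 2.383 - 6.0905 \cdot 10^{-5} i$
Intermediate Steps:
$\frac{360160 + 337553}{\left(\sqrt{-159 + 103} - -6468\right) + 286323} = \frac{697713}{\left(\sqrt{-56} + 6468\right) + 286323} = \frac{697713}{\left(2 i \sqrt{14} + 6468\right) + 286323} = \frac{697713}{\left(6468 + 2 i \sqrt{14}\right) + 286323} = \frac{697713}{292791 + 2 i \sqrt{14}}$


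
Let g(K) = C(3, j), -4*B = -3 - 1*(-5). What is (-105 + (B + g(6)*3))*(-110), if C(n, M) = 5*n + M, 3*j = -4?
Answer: 7095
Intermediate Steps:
j = -4/3 (j = (⅓)*(-4) = -4/3 ≈ -1.3333)
C(n, M) = M + 5*n
B = -½ (B = -(-3 - 1*(-5))/4 = -(-3 + 5)/4 = -¼*2 = -½ ≈ -0.50000)
g(K) = 41/3 (g(K) = -4/3 + 5*3 = -4/3 + 15 = 41/3)
(-105 + (B + g(6)*3))*(-110) = (-105 + (-½ + (41/3)*3))*(-110) = (-105 + (-½ + 41))*(-110) = (-105 + 81/2)*(-110) = -129/2*(-110) = 7095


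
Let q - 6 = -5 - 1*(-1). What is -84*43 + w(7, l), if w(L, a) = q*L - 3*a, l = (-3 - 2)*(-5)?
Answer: -3673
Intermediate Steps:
l = 25 (l = -5*(-5) = 25)
q = 2 (q = 6 + (-5 - 1*(-1)) = 6 + (-5 + 1) = 6 - 4 = 2)
w(L, a) = -3*a + 2*L (w(L, a) = 2*L - 3*a = -3*a + 2*L)
-84*43 + w(7, l) = -84*43 + (-3*25 + 2*7) = -3612 + (-75 + 14) = -3612 - 61 = -3673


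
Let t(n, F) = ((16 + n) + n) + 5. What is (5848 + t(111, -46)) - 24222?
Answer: -18131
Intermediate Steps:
t(n, F) = 21 + 2*n (t(n, F) = (16 + 2*n) + 5 = 21 + 2*n)
(5848 + t(111, -46)) - 24222 = (5848 + (21 + 2*111)) - 24222 = (5848 + (21 + 222)) - 24222 = (5848 + 243) - 24222 = 6091 - 24222 = -18131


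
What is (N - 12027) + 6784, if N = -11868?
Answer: -17111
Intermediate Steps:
(N - 12027) + 6784 = (-11868 - 12027) + 6784 = -23895 + 6784 = -17111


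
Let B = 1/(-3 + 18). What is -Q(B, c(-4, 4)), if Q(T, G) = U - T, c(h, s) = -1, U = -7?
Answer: 106/15 ≈ 7.0667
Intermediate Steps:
B = 1/15 ≈ 0.066667
Q(T, G) = -7 - T
-Q(B, c(-4, 4)) = -(-7 - 1*1/15) = -(-7 - 1/15) = -1*(-106/15) = 106/15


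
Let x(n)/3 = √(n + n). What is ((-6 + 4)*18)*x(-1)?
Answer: -108*I*√2 ≈ -152.74*I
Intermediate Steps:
x(n) = 3*√2*√n (x(n) = 3*√(n + n) = 3*√(2*n) = 3*(√2*√n) = 3*√2*√n)
((-6 + 4)*18)*x(-1) = ((-6 + 4)*18)*(3*√2*√(-1)) = (-2*18)*(3*√2*I) = -108*I*√2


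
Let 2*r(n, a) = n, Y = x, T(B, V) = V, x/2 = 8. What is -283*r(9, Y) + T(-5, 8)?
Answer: -2531/2 ≈ -1265.5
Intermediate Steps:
x = 16 (x = 2*8 = 16)
Y = 16
r(n, a) = n/2
-283*r(9, Y) + T(-5, 8) = -283*9/2 + 8 = -2547/2 + 8 = -2531/2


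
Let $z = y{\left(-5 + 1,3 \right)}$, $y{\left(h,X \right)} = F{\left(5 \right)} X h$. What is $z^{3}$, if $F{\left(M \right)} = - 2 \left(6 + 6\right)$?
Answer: $23887872$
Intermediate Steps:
$F{\left(M \right)} = -24$ ($F{\left(M \right)} = \left(-2\right) 12 = -24$)
$y{\left(h,X \right)} = - 24 X h$
$z = 288$ ($z = \left(-24\right) 3 \left(-5 + 1\right) = \left(-24\right) 3 \left(-4\right) = 288$)
$z^{3} = 288^{3} = 23887872$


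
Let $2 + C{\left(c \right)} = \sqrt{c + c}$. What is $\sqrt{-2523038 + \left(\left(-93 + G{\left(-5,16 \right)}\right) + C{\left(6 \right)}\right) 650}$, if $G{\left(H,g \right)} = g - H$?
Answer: $\sqrt{-2571138 + 1300 \sqrt{3}} \approx 1602.8 i$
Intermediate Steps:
$C{\left(c \right)} = -2 + \sqrt{2} \sqrt{c}$ ($C{\left(c \right)} = -2 + \sqrt{c + c} = -2 + \sqrt{2 c} = -2 + \sqrt{2} \sqrt{c}$)
$\sqrt{-2523038 + \left(\left(-93 + G{\left(-5,16 \right)}\right) + C{\left(6 \right)}\right) 650} = \sqrt{-2523038 + \left(\left(-93 + \left(16 - -5\right)\right) - \left(2 - \sqrt{2} \sqrt{6}\right)\right) 650} = \sqrt{-2523038 + \left(\left(-93 + \left(16 + 5\right)\right) - \left(2 - 2 \sqrt{3}\right)\right) 650} = \sqrt{-2523038 + \left(\left(-93 + 21\right) - \left(2 - 2 \sqrt{3}\right)\right) 650} = \sqrt{-2523038 + \left(-72 - \left(2 - 2 \sqrt{3}\right)\right) 650} = \sqrt{-2523038 + \left(-74 + 2 \sqrt{3}\right) 650} = \sqrt{-2523038 - \left(48100 - 1300 \sqrt{3}\right)} = \sqrt{-2571138 + 1300 \sqrt{3}}$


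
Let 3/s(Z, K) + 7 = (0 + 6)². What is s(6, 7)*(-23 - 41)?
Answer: -192/29 ≈ -6.6207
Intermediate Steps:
s(Z, K) = 3/29 (s(Z, K) = 3/(-7 + (0 + 6)²) = 3/(-7 + 6²) = 3/(-7 + 36) = 3/29)
s(6, 7)*(-23 - 41) = 3*(-23 - 41)/29 = (3/29)*(-64) = -192/29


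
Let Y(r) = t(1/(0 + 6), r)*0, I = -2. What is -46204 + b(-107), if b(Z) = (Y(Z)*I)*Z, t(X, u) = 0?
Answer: -46204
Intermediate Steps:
Y(r) = 0 (Y(r) = 0*0 = 0)
b(Z) = 0 (b(Z) = (0*(-2))*Z = 0*Z = 0)
-46204 + b(-107) = -46204 + 0 = -46204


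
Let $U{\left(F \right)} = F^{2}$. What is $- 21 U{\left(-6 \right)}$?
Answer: $-756$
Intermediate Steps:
$- 21 U{\left(-6 \right)} = - 21 \left(-6\right)^{2} = \left(-21\right) 36 = -756$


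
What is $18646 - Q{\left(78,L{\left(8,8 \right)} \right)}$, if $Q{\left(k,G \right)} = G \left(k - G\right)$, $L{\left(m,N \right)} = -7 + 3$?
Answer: $18974$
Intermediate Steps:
$L{\left(m,N \right)} = -4$
$18646 - Q{\left(78,L{\left(8,8 \right)} \right)} = 18646 - - 4 \left(78 - -4\right) = 18646 - - 4 \left(78 + 4\right) = 18646 - \left(-4\right) 82 = 18646 - -328 = 18646 + 328 = 18974$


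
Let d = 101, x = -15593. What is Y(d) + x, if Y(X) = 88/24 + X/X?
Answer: -46765/3 ≈ -15588.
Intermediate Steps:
Y(X) = 14/3 (Y(X) = 88*(1/24) + 1 = 11/3 + 1 = 14/3)
Y(d) + x = 14/3 - 15593 = -46765/3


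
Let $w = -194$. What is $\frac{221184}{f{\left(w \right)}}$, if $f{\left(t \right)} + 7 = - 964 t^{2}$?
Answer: $- \frac{221184}{36281111} \approx -0.0060964$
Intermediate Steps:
$f{\left(t \right)} = -7 - 964 t^{2}$
$\frac{221184}{f{\left(w \right)}} = \frac{221184}{-7 - 964 \left(-194\right)^{2}} = \frac{221184}{-7 - 36281104} = \frac{221184}{-36281111} = 221184 \left(- \frac{1}{36281111}\right) = - \frac{221184}{36281111}$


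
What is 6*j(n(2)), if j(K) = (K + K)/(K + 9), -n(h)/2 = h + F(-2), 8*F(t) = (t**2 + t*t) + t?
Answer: -132/7 ≈ -18.857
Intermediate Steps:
F(t) = t**2/4 + t/8 (F(t) = ((t**2 + t*t) + t)/8 = ((t**2 + t**2) + t)/8 = (2*t**2 + t)/8 = (t + 2*t**2)/8 = t**2/4 + t/8)
n(h) = -3/2 - 2*h (n(h) = -2*(h + (1/8)*(-2)*(1 + 2*(-2))) = -2*(h + (1/8)*(-2)*(1 - 4)) = -2*(h + (1/8)*(-2)*(-3)) = -2*(h + 3/4) = -2*(3/4 + h) = -3/2 - 2*h)
j(K) = 2*K/(9 + K) (j(K) = (2*K)/(9 + K) = 2*K/(9 + K))
6*j(n(2)) = 6*(2*(-3/2 - 2*2)/(9 + (-3/2 - 2*2))) = 6*(2*(-3/2 - 4)/(9 + (-3/2 - 4))) = 6*(2*(-11/2)/(9 - 11/2)) = 6*(2*(-11/2)/(7/2)) = 6*(2*(-11/2)*(2/7)) = 6*(-22/7) = -132/7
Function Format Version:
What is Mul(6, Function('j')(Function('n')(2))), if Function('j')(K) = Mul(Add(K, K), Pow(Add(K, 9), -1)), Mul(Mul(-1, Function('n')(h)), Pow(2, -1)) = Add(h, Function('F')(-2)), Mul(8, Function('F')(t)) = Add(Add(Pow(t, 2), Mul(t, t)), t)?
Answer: Rational(-132, 7) ≈ -18.857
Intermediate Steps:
Function('F')(t) = Add(Mul(Rational(1, 4), Pow(t, 2)), Mul(Rational(1, 8), t)) (Function('F')(t) = Mul(Rational(1, 8), Add(Add(Pow(t, 2), Mul(t, t)), t)) = Mul(Rational(1, 8), Add(Add(Pow(t, 2), Pow(t, 2)), t)) = Mul(Rational(1, 8), Add(Mul(2, Pow(t, 2)), t)) = Mul(Rational(1, 8), Add(t, Mul(2, Pow(t, 2)))) = Add(Mul(Rational(1, 4), Pow(t, 2)), Mul(Rational(1, 8), t)))
Function('n')(h) = Add(Rational(-3, 2), Mul(-2, h)) (Function('n')(h) = Mul(-2, Add(h, Mul(Rational(1, 8), -2, Add(1, Mul(2, -2))))) = Mul(-2, Add(h, Mul(Rational(1, 8), -2, Add(1, -4)))) = Mul(-2, Add(h, Mul(Rational(1, 8), -2, -3))) = Mul(-2, Add(h, Rational(3, 4))) = Mul(-2, Add(Rational(3, 4), h)) = Add(Rational(-3, 2), Mul(-2, h)))
Function('j')(K) = Mul(2, K, Pow(Add(9, K), -1)) (Function('j')(K) = Mul(Mul(2, K), Pow(Add(9, K), -1)) = Mul(2, K, Pow(Add(9, K), -1)))
Mul(6, Function('j')(Function('n')(2))) = Mul(6, Mul(2, Add(Rational(-3, 2), Mul(-2, 2)), Pow(Add(9, Add(Rational(-3, 2), Mul(-2, 2))), -1))) = Mul(6, Mul(2, Add(Rational(-3, 2), -4), Pow(Add(9, Add(Rational(-3, 2), -4)), -1))) = Mul(6, Mul(2, Rational(-11, 2), Pow(Add(9, Rational(-11, 2)), -1))) = Mul(6, Mul(2, Rational(-11, 2), Pow(Rational(7, 2), -1))) = Mul(6, Mul(2, Rational(-11, 2), Rational(2, 7))) = Mul(6, Rational(-22, 7)) = Rational(-132, 7)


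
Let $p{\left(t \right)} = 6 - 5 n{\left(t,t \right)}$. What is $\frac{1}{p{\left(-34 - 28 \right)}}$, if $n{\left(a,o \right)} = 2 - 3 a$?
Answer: $- \frac{1}{934} \approx -0.0010707$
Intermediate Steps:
$p{\left(t \right)} = -4 + 15 t$ ($p{\left(t \right)} = 6 - 5 \left(2 - 3 t\right) = 6 + \left(-10 + 15 t\right) = -4 + 15 t$)
$\frac{1}{p{\left(-34 - 28 \right)}} = \frac{1}{-4 + 15 \left(-34 - 28\right)} = \frac{1}{-4 + 15 \left(-62\right)} = \frac{1}{-4 - 930} = \frac{1}{-934} = - \frac{1}{934}$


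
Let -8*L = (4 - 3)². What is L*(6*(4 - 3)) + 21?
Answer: 81/4 ≈ 20.250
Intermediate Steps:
L = -⅛ (L = -(4 - 3)²/8 = -⅛*1² = -⅛*1 = -⅛ ≈ -0.12500)
L*(6*(4 - 3)) + 21 = -3*(4 - 3)/4 + 21 = -3/4 + 21 = -⅛*6 + 21 = -¾ + 21 = 81/4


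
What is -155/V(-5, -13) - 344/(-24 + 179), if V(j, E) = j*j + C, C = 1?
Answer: -32969/4030 ≈ -8.1809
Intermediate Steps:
V(j, E) = 1 + j**2 (V(j, E) = j*j + 1 = j**2 + 1 = 1 + j**2)
-155/V(-5, -13) - 344/(-24 + 179) = -155/(1 + (-5)**2) - 344/(-24 + 179) = -155/(1 + 25) - 344/155 = -155/26 - 344*1/155 = -155*1/26 - 344/155 = -155/26 - 344/155 = -32969/4030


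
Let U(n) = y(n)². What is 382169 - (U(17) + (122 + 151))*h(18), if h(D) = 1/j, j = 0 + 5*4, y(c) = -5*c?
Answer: 3817941/10 ≈ 3.8179e+5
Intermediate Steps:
j = 20 (j = 0 + 20 = 20)
h(D) = 1/20
U(n) = 25*n² (U(n) = (-5*n)² = 25*n²)
382169 - (U(17) + (122 + 151))*h(18) = 382169 - (25*17² + (122 + 151))/20 = 382169 - (25*289 + 273)/20 = 382169 - (7225 + 273)/20 = 382169 - 7498/20 = 382169 - 1*3749/10 = 382169 - 3749/10 = 3817941/10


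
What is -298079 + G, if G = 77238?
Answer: -220841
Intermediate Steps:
-298079 + G = -298079 + 77238 = -220841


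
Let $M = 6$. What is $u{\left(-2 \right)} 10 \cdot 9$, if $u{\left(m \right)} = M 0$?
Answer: $0$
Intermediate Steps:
$u{\left(m \right)} = 0$ ($u{\left(m \right)} = 6 \cdot 0 = 0$)
$u{\left(-2 \right)} 10 \cdot 9 = 0 \cdot 10 \cdot 9 = 0 \cdot 9 = 0$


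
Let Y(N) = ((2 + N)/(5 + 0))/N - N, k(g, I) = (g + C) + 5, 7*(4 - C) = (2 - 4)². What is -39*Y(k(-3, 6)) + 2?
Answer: 135022/665 ≈ 203.04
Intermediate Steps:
C = 24/7 (C = 4 - (2 - 4)²/7 = 4 - ⅐*(-2)² = 4 - ⅐*4 = 4 - 4/7 = 24/7 ≈ 3.4286)
k(g, I) = 59/7 + g (k(g, I) = (g + 24/7) + 5 = (24/7 + g) + 5 = 59/7 + g)
Y(N) = -N + (⅖ + N/5)/N (Y(N) = ((2 + N)/5)/N - N = ((2 + N)*(⅕))/N - N = (⅖ + N/5)/N - N = -N + (⅖ + N/5)/N)
-39*Y(k(-3, 6)) + 2 = -39*(⅕ - (59/7 - 3) + 2/(5*(59/7 - 3))) + 2 = -39*(⅕ - 1*38/7 + 2/(5*(38/7))) + 2 = -39*(⅕ - 38/7 + (⅖)*(7/38)) + 2 = -39*(⅕ - 38/7 + 7/95) + 2 = -39*(-3428/665) + 2 = 133692/665 + 2 = 135022/665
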